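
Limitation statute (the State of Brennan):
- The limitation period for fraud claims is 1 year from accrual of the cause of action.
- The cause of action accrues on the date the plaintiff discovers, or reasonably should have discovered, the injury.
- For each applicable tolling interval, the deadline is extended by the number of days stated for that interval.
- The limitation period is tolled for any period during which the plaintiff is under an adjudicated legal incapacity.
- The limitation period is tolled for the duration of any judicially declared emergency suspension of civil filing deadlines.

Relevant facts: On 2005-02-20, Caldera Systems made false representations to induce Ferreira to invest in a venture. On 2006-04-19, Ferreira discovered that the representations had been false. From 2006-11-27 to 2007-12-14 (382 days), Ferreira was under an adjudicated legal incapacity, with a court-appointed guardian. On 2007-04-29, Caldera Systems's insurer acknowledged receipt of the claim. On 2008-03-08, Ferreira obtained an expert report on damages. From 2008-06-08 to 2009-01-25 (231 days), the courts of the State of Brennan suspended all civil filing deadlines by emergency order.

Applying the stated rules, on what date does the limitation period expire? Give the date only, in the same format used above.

2008-05-05

Under the discovery rule, the claim accrued on 2006-04-19, when Ferreira discovered the injury — not on the 2005-02-20 date of the underlying act.
The untolled deadline — 1 year after 2006-04-19 — is 2007-04-19.
The period was tolled for 382 days by the plaintiff's legal incapacity (2006-11-27 to 2007-12-14), pushing the deadline to 2008-05-05.
The emergency suspension of filing deadlines from 2008-06-08 to 2009-01-25 began after the period had already run on 2008-05-05, so it has no tolling effect.
None of the other events listed affects the running of the period under the stated rules.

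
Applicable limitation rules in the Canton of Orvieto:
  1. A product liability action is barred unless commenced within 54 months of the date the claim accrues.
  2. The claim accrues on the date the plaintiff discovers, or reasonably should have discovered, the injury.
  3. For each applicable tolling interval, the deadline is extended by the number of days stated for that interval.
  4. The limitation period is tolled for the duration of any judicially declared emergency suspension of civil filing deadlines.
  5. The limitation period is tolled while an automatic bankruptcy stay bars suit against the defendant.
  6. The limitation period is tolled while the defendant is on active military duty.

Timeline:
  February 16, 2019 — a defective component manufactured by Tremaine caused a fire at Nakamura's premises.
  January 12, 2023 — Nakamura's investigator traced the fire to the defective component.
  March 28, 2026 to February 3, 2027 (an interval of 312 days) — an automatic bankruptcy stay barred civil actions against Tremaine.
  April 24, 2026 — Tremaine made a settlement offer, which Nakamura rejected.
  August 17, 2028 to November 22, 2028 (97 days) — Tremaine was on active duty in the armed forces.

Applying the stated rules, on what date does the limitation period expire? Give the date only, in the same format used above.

Accrual is tied to discovery, so the period began on January 12, 2023 rather than on February 16, 2019 when the act occurred.
54 months from January 12, 2023 is July 12, 2027.
The period was tolled for 312 days by the automatic bankruptcy stay (March 28, 2026 to February 3, 2027), pushing the deadline to May 19, 2028.
By the time the defendant's active military service began on August 17, 2028, the limitation period had already expired on May 19, 2028; that interval cannot revive it.
Nothing else in the chronology tolls or restarts the period.

May 19, 2028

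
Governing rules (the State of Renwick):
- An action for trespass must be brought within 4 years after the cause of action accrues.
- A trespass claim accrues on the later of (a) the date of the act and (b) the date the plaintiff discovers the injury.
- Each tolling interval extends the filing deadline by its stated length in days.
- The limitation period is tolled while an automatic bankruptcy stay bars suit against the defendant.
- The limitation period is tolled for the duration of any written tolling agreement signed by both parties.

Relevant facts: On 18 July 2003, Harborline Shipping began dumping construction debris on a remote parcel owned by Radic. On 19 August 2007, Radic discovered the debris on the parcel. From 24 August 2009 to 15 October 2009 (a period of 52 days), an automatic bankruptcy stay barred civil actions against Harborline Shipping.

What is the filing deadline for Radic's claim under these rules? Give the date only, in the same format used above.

Because discovery on 19 August 2007 post-dates the 18 July 2003 act, accrual under the later-of rule falls on 19 August 2007.
The untolled deadline — 4 years after 19 August 2007 — is 19 August 2011.
The period was tolled for 52 days by the automatic bankruptcy stay (24 August 2009 to 15 October 2009), pushing the deadline to 10 October 2011.

10 October 2011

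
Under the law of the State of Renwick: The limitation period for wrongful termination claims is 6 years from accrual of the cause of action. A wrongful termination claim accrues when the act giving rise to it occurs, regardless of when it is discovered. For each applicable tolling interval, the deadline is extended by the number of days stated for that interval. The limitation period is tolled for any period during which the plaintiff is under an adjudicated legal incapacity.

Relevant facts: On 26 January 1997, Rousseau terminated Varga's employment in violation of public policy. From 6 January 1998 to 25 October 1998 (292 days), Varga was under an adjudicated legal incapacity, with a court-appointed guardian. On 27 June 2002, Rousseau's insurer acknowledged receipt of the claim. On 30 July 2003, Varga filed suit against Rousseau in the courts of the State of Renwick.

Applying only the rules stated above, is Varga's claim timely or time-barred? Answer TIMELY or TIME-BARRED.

TIMELY

The claim accrued on 26 January 1997, when the wrongful act occurred.
Adding the 6 years base period to 26 January 1997 gives a deadline of 26 January 2003, before any tolling.
The plaintiff's legal incapacity from 6 January 1998 to 25 October 1998 tolled the period for 292 days, extending the deadline to 14 November 2003.
None of the other events listed affects the running of the period under the stated rules.
Varga filed on 30 July 2003, before the 14 November 2003 deadline, so the action is timely.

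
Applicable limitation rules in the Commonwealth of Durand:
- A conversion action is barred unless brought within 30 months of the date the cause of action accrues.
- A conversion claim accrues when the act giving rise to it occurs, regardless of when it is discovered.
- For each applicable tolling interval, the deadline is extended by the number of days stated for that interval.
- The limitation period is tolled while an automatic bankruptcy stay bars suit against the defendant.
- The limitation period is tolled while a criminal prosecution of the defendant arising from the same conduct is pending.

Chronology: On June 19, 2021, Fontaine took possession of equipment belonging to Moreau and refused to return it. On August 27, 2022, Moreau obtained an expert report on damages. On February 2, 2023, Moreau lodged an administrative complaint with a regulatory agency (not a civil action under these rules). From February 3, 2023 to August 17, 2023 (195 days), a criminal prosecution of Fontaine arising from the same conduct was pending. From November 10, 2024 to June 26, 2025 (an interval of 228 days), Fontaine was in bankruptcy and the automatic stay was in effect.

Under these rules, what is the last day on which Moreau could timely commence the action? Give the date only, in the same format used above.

July 1, 2024

The claim accrued on June 19, 2021, when the wrongful act occurred.
30 months from June 19, 2021 is December 19, 2023.
The period was tolled for 195 days by the pending criminal prosecution (February 3, 2023 to August 17, 2023), pushing the deadline to July 1, 2024.
By the time the automatic bankruptcy stay began on November 10, 2024, the limitation period had already expired on July 1, 2024; that interval cannot revive it.
The other events in the timeline have no effect on the limitation period under the stated rules.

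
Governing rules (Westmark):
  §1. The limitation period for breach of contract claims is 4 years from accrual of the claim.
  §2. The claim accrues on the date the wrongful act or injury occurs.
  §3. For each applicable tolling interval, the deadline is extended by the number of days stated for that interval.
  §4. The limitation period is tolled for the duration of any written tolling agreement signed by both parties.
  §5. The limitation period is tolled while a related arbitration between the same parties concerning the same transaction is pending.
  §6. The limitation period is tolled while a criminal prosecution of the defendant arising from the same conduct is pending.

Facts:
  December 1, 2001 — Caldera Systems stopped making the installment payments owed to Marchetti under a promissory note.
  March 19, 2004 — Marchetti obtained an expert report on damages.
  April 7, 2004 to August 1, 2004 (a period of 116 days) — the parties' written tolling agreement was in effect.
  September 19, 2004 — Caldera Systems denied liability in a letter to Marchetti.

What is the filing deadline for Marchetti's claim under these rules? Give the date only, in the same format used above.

The claim accrued on December 1, 2001, the date of the act.
The untolled deadline — 4 years after December 1, 2001 — is December 1, 2005.
Because the written tolling agreement ran from April 7, 2004 to August 1, 2004, the deadline is extended by 116 days to March 27, 2006.
Nothing else in the chronology tolls or restarts the period.

March 27, 2006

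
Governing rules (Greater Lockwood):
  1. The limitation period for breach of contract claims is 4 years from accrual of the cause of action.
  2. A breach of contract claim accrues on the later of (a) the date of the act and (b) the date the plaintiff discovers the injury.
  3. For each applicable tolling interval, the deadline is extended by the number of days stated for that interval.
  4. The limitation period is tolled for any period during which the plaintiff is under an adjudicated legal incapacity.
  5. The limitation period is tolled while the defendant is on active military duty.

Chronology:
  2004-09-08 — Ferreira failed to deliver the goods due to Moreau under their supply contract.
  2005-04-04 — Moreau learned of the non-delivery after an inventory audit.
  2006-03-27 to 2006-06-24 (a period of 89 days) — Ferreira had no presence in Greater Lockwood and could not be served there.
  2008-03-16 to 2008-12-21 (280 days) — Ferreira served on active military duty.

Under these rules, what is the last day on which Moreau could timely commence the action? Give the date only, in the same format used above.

2010-01-09

Taking the later of the act (2004-09-08) and discovery (2005-04-04), the claim accrued on 2005-04-04.
Adding the 4 years base period to 2005-04-04 gives a deadline of 2009-04-04, before any tolling.
The period was tolled for 280 days by the defendant's active military service (2008-03-16 to 2008-12-21), pushing the deadline to 2010-01-09.
No stated provision tolls the period for the defendant's absence, so the interval from 2006-03-27 to 2006-06-24 has no effect on the deadline.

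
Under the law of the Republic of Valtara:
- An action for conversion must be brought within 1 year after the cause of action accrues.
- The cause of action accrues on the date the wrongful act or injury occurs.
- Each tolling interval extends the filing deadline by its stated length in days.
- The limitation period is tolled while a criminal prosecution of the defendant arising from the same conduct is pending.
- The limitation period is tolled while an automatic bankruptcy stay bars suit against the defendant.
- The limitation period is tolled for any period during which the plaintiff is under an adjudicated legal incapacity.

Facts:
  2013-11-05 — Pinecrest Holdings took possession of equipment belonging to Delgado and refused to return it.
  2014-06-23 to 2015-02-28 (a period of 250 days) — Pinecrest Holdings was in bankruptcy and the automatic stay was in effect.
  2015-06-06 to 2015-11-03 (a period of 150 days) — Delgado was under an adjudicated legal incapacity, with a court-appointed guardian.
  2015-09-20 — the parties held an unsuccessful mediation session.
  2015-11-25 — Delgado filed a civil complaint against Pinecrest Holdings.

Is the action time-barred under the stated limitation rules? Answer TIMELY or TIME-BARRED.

The claim accrued on 2013-11-05, when the wrongful act occurred.
The untolled deadline — 1 year after 2013-11-05 — is 2014-11-05.
The automatic bankruptcy stay from 2014-06-23 to 2015-02-28 tolled the period for 250 days, extending the deadline to 2015-07-13.
Because the plaintiff's legal incapacity ran from 2015-06-06 to 2015-11-03, the deadline is extended by 150 days to 2015-12-10.
Nothing else in the chronology tolls or restarts the period.
Filing on 2015-11-25 beat the 2015-12-10 deadline — the action is timely.

TIMELY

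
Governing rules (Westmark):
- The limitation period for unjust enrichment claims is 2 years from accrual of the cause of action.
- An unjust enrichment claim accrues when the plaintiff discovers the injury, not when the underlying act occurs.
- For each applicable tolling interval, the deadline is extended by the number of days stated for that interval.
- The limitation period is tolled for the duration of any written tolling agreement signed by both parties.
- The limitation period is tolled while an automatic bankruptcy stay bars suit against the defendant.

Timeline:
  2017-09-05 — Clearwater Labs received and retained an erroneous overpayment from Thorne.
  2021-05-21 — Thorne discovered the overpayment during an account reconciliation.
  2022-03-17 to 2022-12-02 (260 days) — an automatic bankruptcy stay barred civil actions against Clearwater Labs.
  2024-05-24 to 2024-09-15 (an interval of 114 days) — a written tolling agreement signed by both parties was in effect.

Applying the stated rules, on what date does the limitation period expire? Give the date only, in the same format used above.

2024-02-05

Under the discovery rule, the claim accrued on 2021-05-21, when Thorne discovered the injury — not on the 2017-09-05 date of the underlying act.
Adding the 2 years base period to 2021-05-21 gives a deadline of 2023-05-21, before any tolling.
The period was tolled for 260 days by the automatic bankruptcy stay (2022-03-17 to 2022-12-02), pushing the deadline to 2024-02-05.
By the time the written tolling agreement began on 2024-05-24, the limitation period had already expired on 2024-02-05; that interval cannot revive it.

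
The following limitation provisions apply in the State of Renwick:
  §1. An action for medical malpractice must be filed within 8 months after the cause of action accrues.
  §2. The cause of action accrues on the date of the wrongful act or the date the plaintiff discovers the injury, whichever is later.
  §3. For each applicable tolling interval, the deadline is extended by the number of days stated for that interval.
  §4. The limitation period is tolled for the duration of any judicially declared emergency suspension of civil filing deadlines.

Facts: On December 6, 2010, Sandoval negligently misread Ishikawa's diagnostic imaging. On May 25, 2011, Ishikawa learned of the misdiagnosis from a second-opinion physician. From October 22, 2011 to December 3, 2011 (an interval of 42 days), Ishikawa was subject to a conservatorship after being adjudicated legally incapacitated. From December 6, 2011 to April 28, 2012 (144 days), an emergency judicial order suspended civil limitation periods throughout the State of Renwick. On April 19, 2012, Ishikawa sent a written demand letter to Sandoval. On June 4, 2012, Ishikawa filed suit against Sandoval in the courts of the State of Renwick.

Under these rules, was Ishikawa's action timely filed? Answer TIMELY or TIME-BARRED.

Because discovery on May 25, 2011 post-dates the December 6, 2010 act, accrual under the later-of rule falls on May 25, 2011.
The untolled deadline — 8 months after May 25, 2011 — is January 25, 2012.
The period was tolled for 144 days by the emergency suspension of filing deadlines (December 6, 2011 to April 28, 2012), pushing the deadline to June 17, 2012.
The plaintiff's legal incapacity from October 22, 2011 to December 3, 2011 does not toll the period, because no stated rule makes the plaintiff's incapacity a tolling event.
Nothing else in the chronology tolls or restarts the period.
Filing on June 4, 2012 beat the June 17, 2012 deadline — the action is timely.

TIMELY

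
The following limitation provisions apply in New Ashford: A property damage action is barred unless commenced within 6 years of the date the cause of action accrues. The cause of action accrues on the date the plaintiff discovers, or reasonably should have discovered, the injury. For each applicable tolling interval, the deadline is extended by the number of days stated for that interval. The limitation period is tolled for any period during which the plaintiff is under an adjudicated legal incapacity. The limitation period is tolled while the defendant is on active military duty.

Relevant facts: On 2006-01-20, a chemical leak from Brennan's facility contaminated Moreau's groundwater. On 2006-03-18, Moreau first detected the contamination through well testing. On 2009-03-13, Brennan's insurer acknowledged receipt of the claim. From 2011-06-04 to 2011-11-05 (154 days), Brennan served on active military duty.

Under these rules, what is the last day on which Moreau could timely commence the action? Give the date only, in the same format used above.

2012-08-19

Accrual is tied to discovery, so the period began on 2006-03-18 rather than on 2006-01-20 when the act occurred.
6 years from 2006-03-18 is 2012-03-18.
The defendant's active military service from 2011-06-04 to 2011-11-05 tolled the period for 154 days, extending the deadline to 2012-08-19.
None of the other events listed affects the running of the period under the stated rules.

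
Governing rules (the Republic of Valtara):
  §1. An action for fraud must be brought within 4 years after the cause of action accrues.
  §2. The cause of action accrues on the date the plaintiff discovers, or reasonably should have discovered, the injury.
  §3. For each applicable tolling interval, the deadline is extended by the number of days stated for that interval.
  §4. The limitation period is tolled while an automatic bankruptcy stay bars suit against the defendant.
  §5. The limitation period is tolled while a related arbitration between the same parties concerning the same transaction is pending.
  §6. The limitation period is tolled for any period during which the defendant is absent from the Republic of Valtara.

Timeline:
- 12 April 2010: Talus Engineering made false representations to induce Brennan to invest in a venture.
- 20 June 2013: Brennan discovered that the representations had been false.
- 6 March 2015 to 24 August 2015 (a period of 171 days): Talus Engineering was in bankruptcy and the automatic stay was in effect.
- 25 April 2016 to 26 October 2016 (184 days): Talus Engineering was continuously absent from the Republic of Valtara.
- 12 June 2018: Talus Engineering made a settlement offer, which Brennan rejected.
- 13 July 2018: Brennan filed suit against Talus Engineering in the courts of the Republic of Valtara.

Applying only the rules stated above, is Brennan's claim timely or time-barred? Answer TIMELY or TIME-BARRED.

TIME-BARRED

Accrual is tied to discovery, so the period began on 20 June 2013 rather than on 12 April 2010 when the act occurred.
4 years from 20 June 2013 is 20 June 2017.
The period was tolled for 171 days by the automatic bankruptcy stay (6 March 2015 to 24 August 2015), pushing the deadline to 8 December 2017.
The defendant's absence from the jurisdiction from 25 April 2016 to 26 October 2016 tolled the period for 184 days, extending the deadline to 10 June 2018.
The other events in the timeline have no effect on the limitation period under the stated rules.
Filing on 13 July 2018 missed the 10 June 2018 deadline — the action is time-barred.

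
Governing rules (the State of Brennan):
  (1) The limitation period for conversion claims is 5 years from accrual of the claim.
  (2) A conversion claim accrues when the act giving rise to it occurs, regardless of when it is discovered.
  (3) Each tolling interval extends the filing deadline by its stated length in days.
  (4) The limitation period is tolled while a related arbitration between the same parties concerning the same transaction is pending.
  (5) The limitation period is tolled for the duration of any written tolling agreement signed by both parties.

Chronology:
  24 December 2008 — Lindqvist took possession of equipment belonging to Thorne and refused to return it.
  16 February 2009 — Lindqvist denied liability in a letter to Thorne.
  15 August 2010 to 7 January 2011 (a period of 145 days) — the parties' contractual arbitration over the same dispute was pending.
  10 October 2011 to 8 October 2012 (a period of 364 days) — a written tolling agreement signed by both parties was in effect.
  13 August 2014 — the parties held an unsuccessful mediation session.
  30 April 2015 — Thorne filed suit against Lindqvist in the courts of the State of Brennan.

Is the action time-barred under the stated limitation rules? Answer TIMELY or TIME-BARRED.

TIMELY

The claim accrued on 24 December 2008, the date of the act.
The untolled deadline — 5 years after 24 December 2008 — is 24 December 2013.
The period was tolled for 145 days by the pending related arbitration (15 August 2010 to 7 January 2011), pushing the deadline to 18 May 2014.
Because the written tolling agreement ran from 10 October 2011 to 8 October 2012, the deadline is extended by 364 days to 17 May 2015.
None of the other events listed affects the running of the period under the stated rules.
Thorne filed on 30 April 2015, before the 17 May 2015 deadline, so the action is timely.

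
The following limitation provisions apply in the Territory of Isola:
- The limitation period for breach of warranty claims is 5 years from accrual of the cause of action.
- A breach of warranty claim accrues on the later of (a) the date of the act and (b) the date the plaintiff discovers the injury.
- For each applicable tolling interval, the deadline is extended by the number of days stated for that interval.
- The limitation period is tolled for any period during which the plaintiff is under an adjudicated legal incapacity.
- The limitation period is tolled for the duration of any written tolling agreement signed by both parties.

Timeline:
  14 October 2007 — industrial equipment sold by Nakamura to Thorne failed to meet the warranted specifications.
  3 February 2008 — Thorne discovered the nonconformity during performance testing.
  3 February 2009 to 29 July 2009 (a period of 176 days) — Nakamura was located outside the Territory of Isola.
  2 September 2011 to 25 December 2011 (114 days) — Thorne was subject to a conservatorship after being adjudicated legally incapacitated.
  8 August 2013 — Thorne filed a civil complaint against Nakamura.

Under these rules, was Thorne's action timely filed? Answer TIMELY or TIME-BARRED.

Because discovery on 3 February 2008 post-dates the 14 October 2007 act, accrual under the later-of rule falls on 3 February 2008.
The untolled deadline — 5 years after 3 February 2008 — is 3 February 2013.
Because the plaintiff's legal incapacity ran from 2 September 2011 to 25 December 2011, the deadline is extended by 114 days to 28 May 2013.
Although the defendant's absence ran from 3 February 2009 to 29 July 2009, the stated rules do not make that a tolling event, so it is disregarded.
Thorne filed on 8 August 2013, after the 28 May 2013 deadline, so the action is time-barred.

TIME-BARRED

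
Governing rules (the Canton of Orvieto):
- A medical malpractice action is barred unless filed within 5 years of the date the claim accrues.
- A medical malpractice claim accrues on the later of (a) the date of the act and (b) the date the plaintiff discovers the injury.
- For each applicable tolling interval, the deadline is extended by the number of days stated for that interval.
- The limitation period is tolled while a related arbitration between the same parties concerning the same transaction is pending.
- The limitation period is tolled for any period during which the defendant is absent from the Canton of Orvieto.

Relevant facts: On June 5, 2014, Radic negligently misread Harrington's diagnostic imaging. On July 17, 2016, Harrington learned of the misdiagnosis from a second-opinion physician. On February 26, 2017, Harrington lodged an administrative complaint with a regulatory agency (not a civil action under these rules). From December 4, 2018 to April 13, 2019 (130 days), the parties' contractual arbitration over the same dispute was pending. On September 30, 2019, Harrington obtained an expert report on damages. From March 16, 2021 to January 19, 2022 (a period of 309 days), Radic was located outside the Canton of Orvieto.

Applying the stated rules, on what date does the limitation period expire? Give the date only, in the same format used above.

September 29, 2022

Because discovery on July 17, 2016 post-dates the June 5, 2014 act, accrual under the later-of rule falls on July 17, 2016.
Adding the 5 years base period to July 17, 2016 gives a deadline of July 17, 2021, before any tolling.
The pending related arbitration from December 4, 2018 to April 13, 2019 tolled the period for 130 days, extending the deadline to November 24, 2021.
Because the defendant's absence from the jurisdiction ran from March 16, 2021 to January 19, 2022, the deadline is extended by 309 days to September 29, 2022.
None of the other events listed affects the running of the period under the stated rules.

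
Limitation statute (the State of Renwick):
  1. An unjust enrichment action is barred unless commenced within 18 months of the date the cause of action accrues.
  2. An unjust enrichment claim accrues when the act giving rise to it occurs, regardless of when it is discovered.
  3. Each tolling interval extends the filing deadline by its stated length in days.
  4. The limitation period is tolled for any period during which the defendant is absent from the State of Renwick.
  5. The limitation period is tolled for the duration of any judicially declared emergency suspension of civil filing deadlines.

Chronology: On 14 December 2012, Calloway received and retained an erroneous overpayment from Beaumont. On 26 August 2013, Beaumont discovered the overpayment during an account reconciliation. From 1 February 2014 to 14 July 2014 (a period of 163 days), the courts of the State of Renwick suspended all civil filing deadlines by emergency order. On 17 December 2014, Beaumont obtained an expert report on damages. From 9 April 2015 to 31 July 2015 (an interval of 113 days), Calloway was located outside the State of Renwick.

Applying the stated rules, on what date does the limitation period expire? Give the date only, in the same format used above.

Because the rule ties accrual to occurrence, the claim accrued on 14 December 2012, not on the 26 August 2013 discovery date.
18 months from 14 December 2012 is 14 June 2014.
The period was tolled for 163 days by the emergency suspension of filing deadlines (1 February 2014 to 14 July 2014), pushing the deadline to 24 November 2014.
The defendant's absence from the jurisdiction starting 9 April 2015 came too late — the period had run on 24 November 2014 — and so does not extend the deadline.
The other events in the timeline have no effect on the limitation period under the stated rules.

24 November 2014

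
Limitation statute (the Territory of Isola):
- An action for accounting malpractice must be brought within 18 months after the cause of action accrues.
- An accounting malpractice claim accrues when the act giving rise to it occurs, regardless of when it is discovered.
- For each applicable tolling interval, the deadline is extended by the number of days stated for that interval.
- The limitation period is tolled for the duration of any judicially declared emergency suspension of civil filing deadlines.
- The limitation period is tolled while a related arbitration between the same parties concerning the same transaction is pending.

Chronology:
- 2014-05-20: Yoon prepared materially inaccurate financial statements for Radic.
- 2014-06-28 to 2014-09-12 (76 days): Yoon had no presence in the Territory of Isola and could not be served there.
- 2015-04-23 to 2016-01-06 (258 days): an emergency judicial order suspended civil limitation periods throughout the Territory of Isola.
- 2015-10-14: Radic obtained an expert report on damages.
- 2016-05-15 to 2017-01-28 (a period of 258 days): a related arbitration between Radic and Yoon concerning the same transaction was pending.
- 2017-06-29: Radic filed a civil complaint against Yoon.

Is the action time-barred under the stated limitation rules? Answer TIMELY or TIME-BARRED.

The cause of action accrued on 2014-05-20, the date of the act.
Adding the 18 months base period to 2014-05-20 gives a deadline of 2015-11-20, before any tolling.
The emergency suspension of filing deadlines from 2015-04-23 to 2016-01-06 tolled the period for 258 days, extending the deadline to 2016-08-04.
Because the pending related arbitration ran from 2016-05-15 to 2017-01-28, the deadline is extended by 258 days to 2017-04-19.
Although the defendant's absence ran from 2014-06-28 to 2014-09-12, the stated rules do not make that a tolling event, so it is disregarded.
The other events in the timeline have no effect on the limitation period under the stated rules.
Filing on 2017-06-29 missed the 2017-04-19 deadline — the action is time-barred.

TIME-BARRED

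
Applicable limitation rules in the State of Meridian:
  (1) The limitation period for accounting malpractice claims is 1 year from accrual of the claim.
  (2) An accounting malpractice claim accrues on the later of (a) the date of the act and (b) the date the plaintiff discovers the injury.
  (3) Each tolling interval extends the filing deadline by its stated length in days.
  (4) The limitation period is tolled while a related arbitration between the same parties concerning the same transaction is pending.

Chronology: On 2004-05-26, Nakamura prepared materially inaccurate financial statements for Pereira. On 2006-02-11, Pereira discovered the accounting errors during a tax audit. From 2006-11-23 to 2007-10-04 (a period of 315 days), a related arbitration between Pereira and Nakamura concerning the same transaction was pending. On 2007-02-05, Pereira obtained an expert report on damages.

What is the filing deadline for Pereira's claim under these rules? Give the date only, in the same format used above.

2007-12-23

Because discovery on 2006-02-11 post-dates the 2004-05-26 act, accrual under the later-of rule falls on 2006-02-11.
1 year from 2006-02-11 is 2007-02-11.
The period was tolled for 315 days by the pending related arbitration (2006-11-23 to 2007-10-04), pushing the deadline to 2007-12-23.
None of the other events listed affects the running of the period under the stated rules.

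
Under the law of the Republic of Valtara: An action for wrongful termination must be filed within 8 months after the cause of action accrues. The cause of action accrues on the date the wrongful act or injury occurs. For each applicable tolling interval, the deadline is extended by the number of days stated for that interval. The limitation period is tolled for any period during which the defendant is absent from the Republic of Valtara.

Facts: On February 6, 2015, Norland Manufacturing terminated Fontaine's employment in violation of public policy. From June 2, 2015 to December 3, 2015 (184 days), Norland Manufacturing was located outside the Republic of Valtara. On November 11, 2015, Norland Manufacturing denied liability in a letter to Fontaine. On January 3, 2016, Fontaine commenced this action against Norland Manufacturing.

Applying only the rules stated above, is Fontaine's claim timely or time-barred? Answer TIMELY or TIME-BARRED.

TIMELY

The claim accrued on February 6, 2015, when the wrongful act occurred.
The untolled deadline — 8 months after February 6, 2015 — is October 6, 2015.
The period was tolled for 184 days by the defendant's absence from the jurisdiction (June 2, 2015 to December 3, 2015), pushing the deadline to April 7, 2016.
The other events in the timeline have no effect on the limitation period under the stated rules.
Fontaine filed on January 3, 2016, before the April 7, 2016 deadline, so the action is timely.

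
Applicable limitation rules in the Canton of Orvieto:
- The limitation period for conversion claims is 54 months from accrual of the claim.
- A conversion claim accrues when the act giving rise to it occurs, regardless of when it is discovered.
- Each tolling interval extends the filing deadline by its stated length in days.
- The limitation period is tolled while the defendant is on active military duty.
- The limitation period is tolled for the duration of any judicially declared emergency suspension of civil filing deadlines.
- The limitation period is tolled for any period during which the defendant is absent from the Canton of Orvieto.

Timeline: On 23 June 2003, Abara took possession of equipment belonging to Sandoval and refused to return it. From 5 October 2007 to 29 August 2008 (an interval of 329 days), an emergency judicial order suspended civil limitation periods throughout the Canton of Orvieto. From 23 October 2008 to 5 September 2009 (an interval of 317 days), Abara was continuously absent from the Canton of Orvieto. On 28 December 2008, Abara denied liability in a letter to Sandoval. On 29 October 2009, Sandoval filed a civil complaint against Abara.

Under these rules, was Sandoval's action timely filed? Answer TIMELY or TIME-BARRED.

TIME-BARRED

The claim accrued on 23 June 2003, when the wrongful act occurred.
54 months from 23 June 2003 is 23 December 2007.
The emergency suspension of filing deadlines from 5 October 2007 to 29 August 2008 tolled the period for 329 days, extending the deadline to 16 November 2008.
Because the defendant's absence from the jurisdiction ran from 23 October 2008 to 5 September 2009, the deadline is extended by 317 days to 29 September 2009.
The other events in the timeline have no effect on the limitation period under the stated rules.
The 29 October 2009 filing falls after the 29 September 2009 deadline; the claim is time-barred.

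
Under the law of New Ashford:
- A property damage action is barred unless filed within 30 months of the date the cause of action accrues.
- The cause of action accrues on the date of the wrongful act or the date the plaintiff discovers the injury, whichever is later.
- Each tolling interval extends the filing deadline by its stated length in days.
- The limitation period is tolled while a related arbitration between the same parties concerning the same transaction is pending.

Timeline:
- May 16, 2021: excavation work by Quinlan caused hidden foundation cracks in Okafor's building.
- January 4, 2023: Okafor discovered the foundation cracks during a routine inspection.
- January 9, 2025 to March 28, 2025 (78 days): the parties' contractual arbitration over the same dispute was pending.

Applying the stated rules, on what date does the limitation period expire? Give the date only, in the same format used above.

Because discovery on January 4, 2023 post-dates the May 16, 2021 act, accrual under the later-of rule falls on January 4, 2023.
30 months from January 4, 2023 is July 4, 2025.
The period was tolled for 78 days by the pending related arbitration (January 9, 2025 to March 28, 2025), pushing the deadline to September 20, 2025.

September 20, 2025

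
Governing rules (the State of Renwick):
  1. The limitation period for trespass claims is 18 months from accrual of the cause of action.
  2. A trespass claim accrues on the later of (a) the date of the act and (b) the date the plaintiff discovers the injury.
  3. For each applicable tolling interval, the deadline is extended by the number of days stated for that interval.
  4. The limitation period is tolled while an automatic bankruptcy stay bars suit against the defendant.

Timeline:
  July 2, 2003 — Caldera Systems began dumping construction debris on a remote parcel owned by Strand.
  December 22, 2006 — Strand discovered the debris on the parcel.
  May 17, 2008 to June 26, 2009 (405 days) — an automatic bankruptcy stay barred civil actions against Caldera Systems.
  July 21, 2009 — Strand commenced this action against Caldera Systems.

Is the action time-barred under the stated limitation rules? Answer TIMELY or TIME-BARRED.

The claim accrued on December 22, 2006 — the later of the July 2, 2003 act and the December 22, 2006 discovery.
The untolled deadline — 18 months after December 22, 2006 — is June 22, 2008.
The period was tolled for 405 days by the automatic bankruptcy stay (May 17, 2008 to June 26, 2009), pushing the deadline to August 1, 2009.
Filing on July 21, 2009 beat the August 1, 2009 deadline — the action is timely.

TIMELY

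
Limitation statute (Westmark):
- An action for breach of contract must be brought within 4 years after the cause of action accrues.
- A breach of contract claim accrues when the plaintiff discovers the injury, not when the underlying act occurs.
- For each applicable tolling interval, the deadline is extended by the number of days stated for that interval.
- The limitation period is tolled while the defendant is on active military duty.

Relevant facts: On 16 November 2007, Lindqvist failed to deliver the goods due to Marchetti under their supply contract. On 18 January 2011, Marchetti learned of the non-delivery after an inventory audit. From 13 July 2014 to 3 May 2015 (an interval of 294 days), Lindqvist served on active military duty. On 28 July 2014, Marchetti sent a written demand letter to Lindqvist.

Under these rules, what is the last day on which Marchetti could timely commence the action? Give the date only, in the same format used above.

Under the discovery rule, the claim accrued on 18 January 2011, when Marchetti discovered the injury — not on the 16 November 2007 date of the underlying act.
Adding the 4 years base period to 18 January 2011 gives a deadline of 18 January 2015, before any tolling.
Because the defendant's active military service ran from 13 July 2014 to 3 May 2015, the deadline is extended by 294 days to 8 November 2015.
The other events in the timeline have no effect on the limitation period under the stated rules.

8 November 2015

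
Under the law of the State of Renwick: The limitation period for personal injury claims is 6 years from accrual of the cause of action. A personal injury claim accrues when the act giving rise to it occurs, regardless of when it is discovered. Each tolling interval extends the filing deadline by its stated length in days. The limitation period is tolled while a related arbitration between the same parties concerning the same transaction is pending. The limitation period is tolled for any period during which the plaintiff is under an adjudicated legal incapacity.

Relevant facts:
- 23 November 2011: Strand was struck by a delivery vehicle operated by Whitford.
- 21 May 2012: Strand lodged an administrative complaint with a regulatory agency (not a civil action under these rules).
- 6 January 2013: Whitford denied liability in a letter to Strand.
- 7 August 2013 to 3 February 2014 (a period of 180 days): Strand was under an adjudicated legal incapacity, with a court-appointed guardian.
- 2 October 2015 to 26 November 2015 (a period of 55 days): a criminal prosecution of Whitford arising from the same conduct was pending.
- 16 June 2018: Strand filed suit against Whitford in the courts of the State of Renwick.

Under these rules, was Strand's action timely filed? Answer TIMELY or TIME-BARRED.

The cause of action accrued on 23 November 2011, the date of the act.
Adding the 6 years base period to 23 November 2011 gives a deadline of 23 November 2017, before any tolling.
Because the plaintiff's legal incapacity ran from 7 August 2013 to 3 February 2014, the deadline is extended by 180 days to 22 May 2018.
The pending criminal prosecution from 2 October 2015 to 26 November 2015 does not toll the period, because no stated rule makes a criminal prosecution a tolling event.
None of the other events listed affects the running of the period under the stated rules.
Strand filed on 16 June 2018, after the 22 May 2018 deadline, so the action is time-barred.

TIME-BARRED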